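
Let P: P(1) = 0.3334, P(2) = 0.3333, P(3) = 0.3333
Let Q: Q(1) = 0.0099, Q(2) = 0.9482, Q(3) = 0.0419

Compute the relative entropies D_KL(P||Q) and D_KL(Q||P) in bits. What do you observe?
D_KL(P||Q) = 2.1860 bits, D_KL(Q||P) = 1.2547 bits. The two directions give different values (D_KL(P||Q) exceeds D_KL(Q||P) by 0.9313 bits): KL divergence is asymmetric.

D_KL(P||Q) = Σ P(x) log₂(P(x)/Q(x))

Computing term by term:
  P(1)·log₂(P(1)/Q(1)) = 0.3334·log₂(0.3334/0.0099) = 1.69157
  P(2)·log₂(P(2)/Q(2)) = 0.3333·log₂(0.3333/0.9482) = -0.50274
  P(3)·log₂(P(3)/Q(3)) = 0.3333·log₂(0.3333/0.0419) = 0.99717

D_KL(P||Q) = 1.69157 - 0.50274 + 0.99717 = 2.18600 ≈ 2.1860 bits

D_KL(Q||P) = Σ Q(x) log₂(Q(x)/P(x))

Computing term by term:
  Q(1)·log₂(Q(1)/P(1)) = 0.0099·log₂(0.0099/0.3334) = -0.05023
  Q(2)·log₂(Q(2)/P(2)) = 0.9482·log₂(0.9482/0.3333) = 1.43024
  Q(3)·log₂(Q(3)/P(3)) = 0.0419·log₂(0.0419/0.3333) = -0.12536

D_KL(Q||P) = -0.05023 + 1.43024 - 0.12536 = 1.25465 ≈ 1.2547 bits

These are NOT equal (difference: 0.9313 bits). KL divergence is asymmetric: D_KL(P||Q) ≠ D_KL(Q||P) in general.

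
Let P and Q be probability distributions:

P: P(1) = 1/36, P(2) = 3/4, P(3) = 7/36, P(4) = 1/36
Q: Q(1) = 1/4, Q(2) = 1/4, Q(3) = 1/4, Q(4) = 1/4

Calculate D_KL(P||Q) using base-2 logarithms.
0.9421 bits

D_KL(P||Q) = Σ P(x) log₂(P(x)/Q(x))

Computing term by term:
  P(1)·log₂(P(1)/Q(1)) = (1/36)·log₂((1/36)/(1/4)) = -0.08805
  P(2)·log₂(P(2)/Q(2)) = (3/4)·log₂((3/4)/(1/4)) = 1.18872
  P(3)·log₂(P(3)/Q(3)) = (7/36)·log₂((7/36)/(1/4)) = -0.07050
  P(4)·log₂(P(4)/Q(4)) = (1/36)·log₂((1/36)/(1/4)) = -0.08805

D_KL(P||Q) = -0.08805 + 1.18872 - 0.07050 - 0.08805 = 0.94212 ≈ 0.9421 bits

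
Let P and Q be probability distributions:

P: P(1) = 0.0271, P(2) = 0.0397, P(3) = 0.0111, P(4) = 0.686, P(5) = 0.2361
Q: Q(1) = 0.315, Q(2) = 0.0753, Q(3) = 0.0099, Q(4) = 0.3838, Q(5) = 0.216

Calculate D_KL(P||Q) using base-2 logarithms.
0.4743 bits

D_KL(P||Q) = Σ P(x) log₂(P(x)/Q(x))

Computing term by term:
  P(1)·log₂(P(1)/Q(1)) = 0.0271·log₂(0.0271/0.315) = -0.09591
  P(2)·log₂(P(2)/Q(2)) = 0.0397·log₂(0.0397/0.0753) = -0.03666
  P(3)·log₂(P(3)/Q(3)) = 0.0111·log₂(0.0111/0.0099) = 0.00183
  P(4)·log₂(P(4)/Q(4)) = 0.686·log₂(0.686/0.3838) = 0.57477
  P(5)·log₂(P(5)/Q(5)) = 0.2361·log₂(0.2361/0.216) = 0.03031

D_KL(P||Q) = -0.09591 - 0.03666 + 0.00183 + 0.57477 + 0.03031 = 0.47434 ≈ 0.4743 bits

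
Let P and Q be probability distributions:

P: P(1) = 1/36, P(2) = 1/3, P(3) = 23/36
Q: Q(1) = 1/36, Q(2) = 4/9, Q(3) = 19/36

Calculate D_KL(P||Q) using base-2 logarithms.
0.0378 bits

D_KL(P||Q) = Σ P(x) log₂(P(x)/Q(x))

Computing term by term:
  P(1)·log₂(P(1)/Q(1)) = (1/36)·log₂((1/36)/(1/36)) = 0.00000
  P(2)·log₂(P(2)/Q(2)) = (1/3)·log₂((1/3)/(4/9)) = -0.13835
  P(3)·log₂(P(3)/Q(3)) = (23/36)·log₂((23/36)/(19/36)) = 0.17610

D_KL(P||Q) = 0.00000 - 0.13835 + 0.17610 = 0.03775 ≈ 0.0378 bits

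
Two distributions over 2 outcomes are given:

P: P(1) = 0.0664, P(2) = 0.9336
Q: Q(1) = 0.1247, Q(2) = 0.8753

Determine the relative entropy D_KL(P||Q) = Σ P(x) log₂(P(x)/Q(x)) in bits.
0.0265 bits

D_KL(P||Q) = Σ P(x) log₂(P(x)/Q(x))

Computing term by term:
  P(1)·log₂(P(1)/Q(1)) = 0.0664·log₂(0.0664/0.1247) = -0.06037
  P(2)·log₂(P(2)/Q(2)) = 0.9336·log₂(0.9336/0.8753) = 0.08685

D_KL(P||Q) = -0.06037 + 0.08685 = 0.02648 ≈ 0.0265 bits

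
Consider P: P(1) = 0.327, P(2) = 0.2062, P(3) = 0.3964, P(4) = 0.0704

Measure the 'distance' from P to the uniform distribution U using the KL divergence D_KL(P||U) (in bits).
0.2043 bits

U(i) = 1/4 for all i

D_KL(P||U) = Σ P(x) log₂(P(x) / (1/4))
           = Σ P(x) log₂(P(x)) + log₂(4)
           = log₂(4) - H(P)

H(P) = -Σ P(x) log₂(P(x)):
  -P(1)·log₂(P(1)) = -(0.327)·log₂(0.327) = 0.52733
  -P(2)·log₂(P(2)) = -(0.2062)·log₂(0.2062) = 0.46970
  -P(3)·log₂(P(3)) = -(0.3964)·log₂(0.3964) = 0.52918
  -P(4)·log₂(P(4)) = -(0.0704)·log₂(0.0704) = 0.26951
H(P) = 0.52733 + 0.46970 + 0.52918 + 0.26951 = 1.79572 bits

log₂(4) = 2.00000 bits

D_KL(P||U) = 2.00000 - 1.79572 = 0.20428 ≈ 0.2043 bits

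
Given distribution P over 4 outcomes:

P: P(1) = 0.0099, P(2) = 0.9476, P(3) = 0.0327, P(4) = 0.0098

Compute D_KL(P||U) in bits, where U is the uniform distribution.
1.6337 bits

U(i) = 1/4 for all i

D_KL(P||U) = Σ P(x) log₂(P(x) / (1/4))
           = Σ P(x) log₂(P(x)) + log₂(4)
           = log₂(4) - H(P)

H(P) = -Σ P(x) log₂(P(x)):
  -P(1)·log₂(P(1)) = -(0.0099)·log₂(0.0099) = 0.06592
  -P(2)·log₂(P(2)) = -(0.9476)·log₂(0.9476) = 0.07358
  -P(3)·log₂(P(3)) = -(0.0327)·log₂(0.0327) = 0.16136
  -P(4)·log₂(P(4)) = -(0.0098)·log₂(0.0098) = 0.06540
H(P) = 0.06592 + 0.07358 + 0.16136 + 0.06540 = 0.36626 bits

log₂(4) = 2.00000 bits

D_KL(P||U) = 2.00000 - 0.36626 = 1.63374 ≈ 1.6337 bits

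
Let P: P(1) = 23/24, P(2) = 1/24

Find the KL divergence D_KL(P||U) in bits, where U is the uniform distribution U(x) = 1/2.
0.7501 bits

U(i) = 1/2 for all i

D_KL(P||U) = Σ P(x) log₂(P(x) / (1/2))
           = Σ P(x) log₂(P(x)) + log₂(2)
           = log₂(2) - H(P)

H(P) = -Σ P(x) log₂(P(x)):
  -P(1)·log₂(P(1)) = -(23/24)·log₂(23/24) = 0.05884
  -P(2)·log₂(P(2)) = -(1/24)·log₂(1/24) = 0.19104
H(P) = 0.05884 + 0.19104 = 0.24988 bits

log₂(2) = 1.00000 bits

D_KL(P||U) = 1.00000 - 0.24988 = 0.75012 ≈ 0.7501 bits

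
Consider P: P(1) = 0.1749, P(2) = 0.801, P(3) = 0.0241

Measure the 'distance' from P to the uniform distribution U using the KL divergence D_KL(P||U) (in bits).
0.7591 bits

U(i) = 1/3 for all i

D_KL(P||U) = Σ P(x) log₂(P(x) / (1/3))
           = Σ P(x) log₂(P(x)) + log₂(3)
           = log₂(3) - H(P)

H(P) = -Σ P(x) log₂(P(x)):
  -P(1)·log₂(P(1)) = -(0.1749)·log₂(0.1749) = 0.43994
  -P(2)·log₂(P(2)) = -(0.801)·log₂(0.801) = 0.25642
  -P(3)·log₂(P(3)) = -(0.0241)·log₂(0.0241) = 0.12953
H(P) = 0.43994 + 0.25642 + 0.12953 = 0.82589 bits

log₂(3) = 1.58496 bits

D_KL(P||U) = 1.58496 - 0.82589 = 0.75907 ≈ 0.7591 bits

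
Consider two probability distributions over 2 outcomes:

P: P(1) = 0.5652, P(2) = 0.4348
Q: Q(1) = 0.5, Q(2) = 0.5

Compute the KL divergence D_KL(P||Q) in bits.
0.0123 bits

D_KL(P||Q) = Σ P(x) log₂(P(x)/Q(x))

Computing term by term:
  P(1)·log₂(P(1)/Q(1)) = 0.5652·log₂(0.5652/0.5) = 0.09995
  P(2)·log₂(P(2)/Q(2)) = 0.4348·log₂(0.4348/0.5) = -0.08765

D_KL(P||Q) = 0.09995 - 0.08765 = 0.01230 ≈ 0.0123 bits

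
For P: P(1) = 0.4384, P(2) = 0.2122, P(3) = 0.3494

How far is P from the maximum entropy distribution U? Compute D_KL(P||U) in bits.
0.0588 bits

U(i) = 1/3 for all i

D_KL(P||U) = Σ P(x) log₂(P(x) / (1/3))
           = Σ P(x) log₂(P(x)) + log₂(3)
           = log₂(3) - H(P)

H(P) = -Σ P(x) log₂(P(x)):
  -P(1)·log₂(P(1)) = -(0.4384)·log₂(0.4384) = 0.52156
  -P(2)·log₂(P(2)) = -(0.2122)·log₂(0.2122) = 0.47459
  -P(3)·log₂(P(3)) = -(0.3494)·log₂(0.3494) = 0.53006
H(P) = 0.52156 + 0.47459 + 0.53006 = 1.52621 bits

log₂(3) = 1.58496 bits

D_KL(P||U) = 1.58496 - 1.52621 = 0.05875 ≈ 0.0588 bits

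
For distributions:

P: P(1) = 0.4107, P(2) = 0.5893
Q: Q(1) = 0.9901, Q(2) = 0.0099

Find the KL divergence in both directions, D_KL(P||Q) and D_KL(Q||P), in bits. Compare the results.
D_KL(P||Q) = 2.9528 bits, D_KL(Q||P) = 1.1986 bits. D_KL(P||Q) is larger than D_KL(Q||P) by 1.7542 bits; the two directions differ.

D_KL(P||Q) = Σ P(x) log₂(P(x)/Q(x))

Computing term by term:
  P(1)·log₂(P(1)/Q(1)) = 0.4107·log₂(0.4107/0.9901) = -0.52138
  P(2)·log₂(P(2)/Q(2)) = 0.5893·log₂(0.5893/0.0099) = 3.47418

D_KL(P||Q) = -0.52138 + 3.47418 = 2.95280 ≈ 2.9528 bits

D_KL(Q||P) = Σ Q(x) log₂(Q(x)/P(x))

Computing term by term:
  Q(1)·log₂(Q(1)/P(1)) = 0.9901·log₂(0.9901/0.4107) = 1.25692
  Q(2)·log₂(Q(2)/P(2)) = 0.0099·log₂(0.0099/0.5893) = -0.05836

D_KL(Q||P) = 1.25692 - 0.05836 = 1.19856 ≈ 1.1986 bits

These are NOT equal (difference: 1.7542 bits). KL divergence is asymmetric: D_KL(P||Q) ≠ D_KL(Q||P) in general.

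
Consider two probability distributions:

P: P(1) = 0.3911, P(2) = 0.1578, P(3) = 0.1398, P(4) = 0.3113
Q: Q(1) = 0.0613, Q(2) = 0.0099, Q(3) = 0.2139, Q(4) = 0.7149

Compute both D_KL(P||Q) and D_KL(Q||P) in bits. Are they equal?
D_KL(P||Q) = 1.2168 bits, D_KL(Q||P) = 0.7853 bits. No, they are not equal.

D_KL(P||Q) = Σ P(x) log₂(P(x)/Q(x))

Computing term by term:
  P(1)·log₂(P(1)/Q(1)) = 0.3911·log₂(0.3911/0.0613) = 1.04564
  P(2)·log₂(P(2)/Q(2)) = 0.1578·log₂(0.1578/0.0099) = 0.63034
  P(3)·log₂(P(3)/Q(3)) = 0.1398·log₂(0.1398/0.2139) = -0.08578
  P(4)·log₂(P(4)/Q(4)) = 0.3113·log₂(0.3113/0.7149) = -0.37338

D_KL(P||Q) = 1.04564 + 0.63034 - 0.08578 - 0.37338 = 1.21682 ≈ 1.2168 bits

D_KL(Q||P) = Σ Q(x) log₂(Q(x)/P(x))

Computing term by term:
  Q(1)·log₂(Q(1)/P(1)) = 0.0613·log₂(0.0613/0.3911) = -0.16389
  Q(2)·log₂(Q(2)/P(2)) = 0.0099·log₂(0.0099/0.1578) = -0.03955
  Q(3)·log₂(Q(3)/P(3)) = 0.2139·log₂(0.2139/0.1398) = 0.13124
  Q(4)·log₂(Q(4)/P(4)) = 0.7149·log₂(0.7149/0.3113) = 0.85748

D_KL(Q||P) = -0.16389 - 0.03955 + 0.13124 + 0.85748 = 0.78528 ≈ 0.7853 bits

These are NOT equal (difference: 0.4315 bits). KL divergence is asymmetric: D_KL(P||Q) ≠ D_KL(Q||P) in general.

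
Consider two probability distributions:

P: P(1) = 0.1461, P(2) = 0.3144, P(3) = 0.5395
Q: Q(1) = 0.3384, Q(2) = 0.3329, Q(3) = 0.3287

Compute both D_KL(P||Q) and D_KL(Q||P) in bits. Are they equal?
D_KL(P||Q) = 0.1827 bits, D_KL(Q||P) = 0.2026 bits. No, they are not equal.

D_KL(P||Q) = Σ P(x) log₂(P(x)/Q(x))

Computing term by term:
  P(1)·log₂(P(1)/Q(1)) = 0.1461·log₂(0.1461/0.3384) = -0.17704
  P(2)·log₂(P(2)/Q(2)) = 0.3144·log₂(0.3144/0.3329) = -0.02593
  P(3)·log₂(P(3)/Q(3)) = 0.5395·log₂(0.5395/0.3287) = 0.38566

D_KL(P||Q) = -0.17704 - 0.02593 + 0.38566 = 0.18269 ≈ 0.1827 bits

D_KL(Q||P) = Σ Q(x) log₂(Q(x)/P(x))

Computing term by term:
  Q(1)·log₂(Q(1)/P(1)) = 0.3384·log₂(0.3384/0.1461) = 0.41006
  Q(2)·log₂(Q(2)/P(2)) = 0.3329·log₂(0.3329/0.3144) = 0.02746
  Q(3)·log₂(Q(3)/P(3)) = 0.3287·log₂(0.3287/0.5395) = -0.23497

D_KL(Q||P) = 0.41006 + 0.02746 - 0.23497 = 0.20255 ≈ 0.2026 bits

These are NOT equal (difference: 0.0199 bits). KL divergence is asymmetric: D_KL(P||Q) ≠ D_KL(Q||P) in general.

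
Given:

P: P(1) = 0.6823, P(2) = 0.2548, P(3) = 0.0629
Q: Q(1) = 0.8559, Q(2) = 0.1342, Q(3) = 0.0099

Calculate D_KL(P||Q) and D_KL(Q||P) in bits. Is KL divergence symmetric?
D_KL(P||Q) = 0.1803 bits, D_KL(Q||P) = 0.1294 bits. No, KL divergence is not symmetric.

D_KL(P||Q) = Σ P(x) log₂(P(x)/Q(x))

Computing term by term:
  P(1)·log₂(P(1)/Q(1)) = 0.6823·log₂(0.6823/0.8559) = -0.22314
  P(2)·log₂(P(2)/Q(2)) = 0.2548·log₂(0.2548/0.1342) = 0.23569
  P(3)·log₂(P(3)/Q(3)) = 0.0629·log₂(0.0629/0.0099) = 0.16779

D_KL(P||Q) = -0.22314 + 0.23569 + 0.16779 = 0.18034 ≈ 0.1803 bits

D_KL(Q||P) = Σ Q(x) log₂(Q(x)/P(x))

Computing term by term:
  Q(1)·log₂(Q(1)/P(1)) = 0.8559·log₂(0.8559/0.6823) = 0.27991
  Q(2)·log₂(Q(2)/P(2)) = 0.1342·log₂(0.1342/0.2548) = -0.12413
  Q(3)·log₂(Q(3)/P(3)) = 0.0099·log₂(0.0099/0.0629) = -0.02641

D_KL(Q||P) = 0.27991 - 0.12413 - 0.02641 = 0.12937 ≈ 0.1294 bits

These are NOT equal (difference: 0.0509 bits). KL divergence is asymmetric: D_KL(P||Q) ≠ D_KL(Q||P) in general.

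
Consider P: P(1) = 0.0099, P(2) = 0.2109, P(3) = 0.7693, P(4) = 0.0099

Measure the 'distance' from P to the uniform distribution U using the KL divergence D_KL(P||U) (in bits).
1.1035 bits

U(i) = 1/4 for all i

D_KL(P||U) = Σ P(x) log₂(P(x) / (1/4))
           = Σ P(x) log₂(P(x)) + log₂(4)
           = log₂(4) - H(P)

H(P) = -Σ P(x) log₂(P(x)):
  -P(1)·log₂(P(1)) = -(0.0099)·log₂(0.0099) = 0.06592
  -P(2)·log₂(P(2)) = -(0.2109)·log₂(0.2109) = 0.47355
  -P(3)·log₂(P(3)) = -(0.7693)·log₂(0.7693) = 0.29109
  -P(4)·log₂(P(4)) = -(0.0099)·log₂(0.0099) = 0.06592
H(P) = 0.06592 + 0.47355 + 0.29109 + 0.06592 = 0.89648 bits

log₂(4) = 2.00000 bits

D_KL(P||U) = 2.00000 - 0.89648 = 1.10352 ≈ 1.1035 bits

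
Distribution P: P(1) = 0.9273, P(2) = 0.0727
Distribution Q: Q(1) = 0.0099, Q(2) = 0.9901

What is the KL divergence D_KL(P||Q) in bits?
5.7994 bits

D_KL(P||Q) = Σ P(x) log₂(P(x)/Q(x))

Computing term by term:
  P(1)·log₂(P(1)/Q(1)) = 0.9273·log₂(0.9273/0.0099) = 6.07332
  P(2)·log₂(P(2)/Q(2)) = 0.0727·log₂(0.0727/0.9901) = -0.27390

D_KL(P||Q) = 6.07332 - 0.27390 = 5.79942 ≈ 5.7994 bits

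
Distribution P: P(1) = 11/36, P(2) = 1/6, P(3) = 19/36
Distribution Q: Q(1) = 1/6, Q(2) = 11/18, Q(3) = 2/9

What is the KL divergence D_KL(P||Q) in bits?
0.6134 bits

D_KL(P||Q) = Σ P(x) log₂(P(x)/Q(x))

Computing term by term:
  P(1)·log₂(P(1)/Q(1)) = (11/36)·log₂((11/36)/(1/6)) = 0.26720
  P(2)·log₂(P(2)/Q(2)) = (1/6)·log₂((1/6)/(11/18)) = -0.31241
  P(3)·log₂(P(3)/Q(3)) = (19/36)·log₂((19/36)/(2/9)) = 0.65863

D_KL(P||Q) = 0.26720 - 0.31241 + 0.65863 = 0.61342 ≈ 0.6134 bits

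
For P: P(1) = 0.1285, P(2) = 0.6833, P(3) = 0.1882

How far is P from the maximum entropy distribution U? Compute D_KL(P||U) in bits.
0.3757 bits

U(i) = 1/3 for all i

D_KL(P||U) = Σ P(x) log₂(P(x) / (1/3))
           = Σ P(x) log₂(P(x)) + log₂(3)
           = log₂(3) - H(P)

H(P) = -Σ P(x) log₂(P(x)):
  -P(1)·log₂(P(1)) = -(0.1285)·log₂(0.1285) = 0.38038
  -P(2)·log₂(P(2)) = -(0.6833)·log₂(0.6833) = 0.37541
  -P(3)·log₂(P(3)) = -(0.1882)·log₂(0.1882) = 0.45350
H(P) = 0.38038 + 0.37541 + 0.45350 = 1.20929 bits

log₂(3) = 1.58496 bits

D_KL(P||U) = 1.58496 - 1.20929 = 0.37567 ≈ 0.3757 bits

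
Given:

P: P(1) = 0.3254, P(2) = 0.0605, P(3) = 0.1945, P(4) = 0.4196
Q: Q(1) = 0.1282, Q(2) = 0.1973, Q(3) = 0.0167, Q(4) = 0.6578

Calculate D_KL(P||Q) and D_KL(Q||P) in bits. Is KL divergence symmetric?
D_KL(P||Q) = 0.7508 bits, D_KL(Q||P) = 0.5317 bits. No, KL divergence is not symmetric.

D_KL(P||Q) = Σ P(x) log₂(P(x)/Q(x))

Computing term by term:
  P(1)·log₂(P(1)/Q(1)) = 0.3254·log₂(0.3254/0.1282) = 0.43728
  P(2)·log₂(P(2)/Q(2)) = 0.0605·log₂(0.0605/0.1973) = -0.10318
  P(3)·log₂(P(3)/Q(3)) = 0.1945·log₂(0.1945/0.0167) = 0.68889
  P(4)·log₂(P(4)/Q(4)) = 0.4196·log₂(0.4196/0.6578) = -0.27217

D_KL(P||Q) = 0.43728 - 0.10318 + 0.68889 - 0.27217 = 0.75082 ≈ 0.7508 bits

D_KL(Q||P) = Σ Q(x) log₂(Q(x)/P(x))

Computing term by term:
  Q(1)·log₂(Q(1)/P(1)) = 0.1282·log₂(0.1282/0.3254) = -0.17228
  Q(2)·log₂(Q(2)/P(2)) = 0.1973·log₂(0.1973/0.0605) = 0.33647
  Q(3)·log₂(Q(3)/P(3)) = 0.0167·log₂(0.0167/0.1945) = -0.05915
  Q(4)·log₂(Q(4)/P(4)) = 0.6578·log₂(0.6578/0.4196) = 0.42667

D_KL(Q||P) = -0.17228 + 0.33647 - 0.05915 + 0.42667 = 0.53171 ≈ 0.5317 bits

These are NOT equal (difference: 0.2191 bits). KL divergence is asymmetric: D_KL(P||Q) ≠ D_KL(Q||P) in general.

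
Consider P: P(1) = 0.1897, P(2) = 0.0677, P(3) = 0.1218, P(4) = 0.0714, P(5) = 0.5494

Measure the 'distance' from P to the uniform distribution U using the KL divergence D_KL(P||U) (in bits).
0.4874 bits

U(i) = 1/5 for all i

D_KL(P||U) = Σ P(x) log₂(P(x) / (1/5))
           = Σ P(x) log₂(P(x)) + log₂(5)
           = log₂(5) - H(P)

H(P) = -Σ P(x) log₂(P(x)):
  -P(1)·log₂(P(1)) = -(0.1897)·log₂(0.1897) = 0.45494
  -P(2)·log₂(P(2)) = -(0.0677)·log₂(0.0677) = 0.26299
  -P(3)·log₂(P(3)) = -(0.1218)·log₂(0.1218) = 0.36996
  -P(4)·log₂(P(4)) = -(0.0714)·log₂(0.0714) = 0.27189
  -P(5)·log₂(P(5)) = -(0.5494)·log₂(0.5494) = 0.47472
H(P) = 0.45494 + 0.26299 + 0.36996 + 0.27189 + 0.47472 = 1.83450 bits

log₂(5) = 2.32193 bits

D_KL(P||U) = 2.32193 - 1.83450 = 0.48743 ≈ 0.4874 bits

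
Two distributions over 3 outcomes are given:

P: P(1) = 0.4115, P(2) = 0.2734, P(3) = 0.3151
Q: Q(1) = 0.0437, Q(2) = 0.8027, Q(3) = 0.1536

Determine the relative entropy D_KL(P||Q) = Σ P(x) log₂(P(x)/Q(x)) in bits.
1.2331 bits

D_KL(P||Q) = Σ P(x) log₂(P(x)/Q(x))

Computing term by term:
  P(1)·log₂(P(1)/Q(1)) = 0.4115·log₂(0.4115/0.0437) = 1.33128
  P(2)·log₂(P(2)/Q(2)) = 0.2734·log₂(0.2734/0.8027) = -0.42482
  P(3)·log₂(P(3)/Q(3)) = 0.3151·log₂(0.3151/0.1536) = 0.32664

D_KL(P||Q) = 1.33128 - 0.42482 + 0.32664 = 1.23310 ≈ 1.2331 bits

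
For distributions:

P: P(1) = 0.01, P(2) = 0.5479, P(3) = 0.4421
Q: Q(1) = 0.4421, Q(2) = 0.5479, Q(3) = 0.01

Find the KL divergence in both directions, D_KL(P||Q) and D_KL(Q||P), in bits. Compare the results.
D_KL(P||Q) = 2.3620 bits, D_KL(Q||P) = 2.3620 bits. The two directions give exactly the same value for this pair.

D_KL(P||Q) = Σ P(x) log₂(P(x)/Q(x))

Computing term by term:
  P(1)·log₂(P(1)/Q(1)) = 0.01·log₂(0.01/0.4421) = -0.05466
  P(2)·log₂(P(2)/Q(2)) = 0.5479·log₂(0.5479/0.5479) = 0.00000
  P(3)·log₂(P(3)/Q(3)) = 0.4421·log₂(0.4421/0.01) = 2.41665

D_KL(P||Q) = -0.05466 + 0.00000 + 2.41665 = 2.36199 ≈ 2.3620 bits

D_KL(Q||P) = Σ Q(x) log₂(Q(x)/P(x))

Computing term by term:
  Q(1)·log₂(Q(1)/P(1)) = 0.4421·log₂(0.4421/0.01) = 2.41665
  Q(2)·log₂(Q(2)/P(2)) = 0.5479·log₂(0.5479/0.5479) = 0.00000
  Q(3)·log₂(Q(3)/P(3)) = 0.01·log₂(0.01/0.4421) = -0.05466

D_KL(Q||P) = 2.41665 + 0.00000 - 0.05466 = 2.36199 ≈ 2.3620 bits

These ARE equal here. Q is P with outcomes relabeled (Q(1) = P(3), Q(3) = P(1)) by a relabeling that is its own inverse, so the two sums contain exactly the same terms in a different order. This is a special case — KL divergence is not symmetric in general: D_KL(P||Q) ≠ D_KL(Q||P) for most P, Q.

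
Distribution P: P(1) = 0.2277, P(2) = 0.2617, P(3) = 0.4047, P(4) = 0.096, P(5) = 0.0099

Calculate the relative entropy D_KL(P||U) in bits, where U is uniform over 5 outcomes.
0.4111 bits

U(i) = 1/5 for all i

D_KL(P||U) = Σ P(x) log₂(P(x) / (1/5))
           = Σ P(x) log₂(P(x)) + log₂(5)
           = log₂(5) - H(P)

H(P) = -Σ P(x) log₂(P(x)):
  -P(1)·log₂(P(1)) = -(0.2277)·log₂(0.2277) = 0.48609
  -P(2)·log₂(P(2)) = -(0.2617)·log₂(0.2617) = 0.50613
  -P(3)·log₂(P(3)) = -(0.4047)·log₂(0.4047) = 0.52816
  -P(4)·log₂(P(4)) = -(0.096)·log₂(0.096) = 0.32456
  -P(5)·log₂(P(5)) = -(0.0099)·log₂(0.0099) = 0.06592
H(P) = 0.48609 + 0.50613 + 0.52816 + 0.32456 + 0.06592 = 1.91086 bits

log₂(5) = 2.32193 bits

D_KL(P||U) = 2.32193 - 1.91086 = 0.41107 ≈ 0.4111 bits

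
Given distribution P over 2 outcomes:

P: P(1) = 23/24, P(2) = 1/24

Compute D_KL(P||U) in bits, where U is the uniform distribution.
0.7501 bits

U(i) = 1/2 for all i

D_KL(P||U) = Σ P(x) log₂(P(x) / (1/2))
           = Σ P(x) log₂(P(x)) + log₂(2)
           = log₂(2) - H(P)

H(P) = -Σ P(x) log₂(P(x)):
  -P(1)·log₂(P(1)) = -(23/24)·log₂(23/24) = 0.05884
  -P(2)·log₂(P(2)) = -(1/24)·log₂(1/24) = 0.19104
H(P) = 0.05884 + 0.19104 = 0.24988 bits

log₂(2) = 1.00000 bits

D_KL(P||U) = 1.00000 - 0.24988 = 0.75012 ≈ 0.7501 bits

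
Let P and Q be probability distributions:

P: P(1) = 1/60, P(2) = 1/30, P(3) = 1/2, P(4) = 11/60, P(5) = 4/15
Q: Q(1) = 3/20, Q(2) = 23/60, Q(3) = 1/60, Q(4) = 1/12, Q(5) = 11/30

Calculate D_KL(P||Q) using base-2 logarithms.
2.3692 bits

D_KL(P||Q) = Σ P(x) log₂(P(x)/Q(x))

Computing term by term:
  P(1)·log₂(P(1)/Q(1)) = (1/60)·log₂((1/60)/(3/20)) = -0.05283
  P(2)·log₂(P(2)/Q(2)) = (1/30)·log₂((1/30)/(23/60)) = -0.11745
  P(3)·log₂(P(3)/Q(3)) = (1/2)·log₂((1/2)/(1/60)) = 2.45345
  P(4)·log₂(P(4)/Q(4)) = (11/60)·log₂((11/60)/(1/12)) = 0.20854
  P(5)·log₂(P(5)/Q(5)) = (4/15)·log₂((4/15)/(11/30)) = -0.12252

D_KL(P||Q) = -0.05283 - 0.11745 + 2.45345 + 0.20854 - 0.12252 = 2.36919 ≈ 2.3692 bits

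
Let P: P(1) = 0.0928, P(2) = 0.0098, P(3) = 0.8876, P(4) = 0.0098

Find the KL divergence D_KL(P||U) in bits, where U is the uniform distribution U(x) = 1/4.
1.3982 bits

U(i) = 1/4 for all i

D_KL(P||U) = Σ P(x) log₂(P(x) / (1/4))
           = Σ P(x) log₂(P(x)) + log₂(4)
           = log₂(4) - H(P)

H(P) = -Σ P(x) log₂(P(x)):
  -P(1)·log₂(P(1)) = -(0.0928)·log₂(0.0928) = 0.31828
  -P(2)·log₂(P(2)) = -(0.0098)·log₂(0.0098) = 0.06540
  -P(3)·log₂(P(3)) = -(0.8876)·log₂(0.8876) = 0.15268
  -P(4)·log₂(P(4)) = -(0.0098)·log₂(0.0098) = 0.06540
H(P) = 0.31828 + 0.06540 + 0.15268 + 0.06540 = 0.60176 bits

log₂(4) = 2.00000 bits

D_KL(P||U) = 2.00000 - 0.60176 = 1.39824 ≈ 1.3982 bits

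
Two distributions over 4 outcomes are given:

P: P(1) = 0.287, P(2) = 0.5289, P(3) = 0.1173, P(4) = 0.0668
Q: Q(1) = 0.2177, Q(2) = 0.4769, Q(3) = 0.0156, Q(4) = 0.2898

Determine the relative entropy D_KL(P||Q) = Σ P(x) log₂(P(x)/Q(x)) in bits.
0.3934 bits

D_KL(P||Q) = Σ P(x) log₂(P(x)/Q(x))

Computing term by term:
  P(1)·log₂(P(1)/Q(1)) = 0.287·log₂(0.287/0.2177) = 0.11443
  P(2)·log₂(P(2)/Q(2)) = 0.5289·log₂(0.5289/0.4769) = 0.07897
  P(3)·log₂(P(3)/Q(3)) = 0.1173·log₂(0.1173/0.0156) = 0.34141
  P(4)·log₂(P(4)/Q(4)) = 0.0668·log₂(0.0668/0.2898) = -0.14142

D_KL(P||Q) = 0.11443 + 0.07897 + 0.34141 - 0.14142 = 0.39339 ≈ 0.3934 bits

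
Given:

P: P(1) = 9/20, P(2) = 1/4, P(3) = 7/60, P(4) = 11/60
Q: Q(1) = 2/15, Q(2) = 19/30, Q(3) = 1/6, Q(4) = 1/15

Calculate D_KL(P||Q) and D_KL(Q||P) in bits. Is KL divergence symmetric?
D_KL(P||Q) = 0.6620 bits, D_KL(Q||P) = 0.6038 bits. No, KL divergence is not symmetric.

D_KL(P||Q) = Σ P(x) log₂(P(x)/Q(x))

Computing term by term:
  P(1)·log₂(P(1)/Q(1)) = (9/20)·log₂((9/20)/(2/15)) = 0.78970
  P(2)·log₂(P(2)/Q(2)) = (1/4)·log₂((1/4)/(19/30)) = -0.33526
  P(3)·log₂(P(3)/Q(3)) = (7/60)·log₂((7/60)/(1/6)) = -0.06003
  P(4)·log₂(P(4)/Q(4)) = (11/60)·log₂((11/60)/(1/15)) = 0.26756

D_KL(P||Q) = 0.78970 - 0.33526 - 0.06003 + 0.26756 = 0.66197 ≈ 0.6620 bits

D_KL(Q||P) = Σ Q(x) log₂(Q(x)/P(x))

Computing term by term:
  Q(1)·log₂(Q(1)/P(1)) = (2/15)·log₂((2/15)/(9/20)) = -0.23399
  Q(2)·log₂(Q(2)/P(2)) = (19/30)·log₂((19/30)/(1/4)) = 0.84932
  Q(3)·log₂(Q(3)/P(3)) = (1/6)·log₂((1/6)/(7/60)) = 0.08576
  Q(4)·log₂(Q(4)/P(4)) = (1/15)·log₂((1/15)/(11/60)) = -0.09730

D_KL(Q||P) = -0.23399 + 0.84932 + 0.08576 - 0.09730 = 0.60379 ≈ 0.6038 bits

These are NOT equal (difference: 0.0582 bits). KL divergence is asymmetric: D_KL(P||Q) ≠ D_KL(Q||P) in general.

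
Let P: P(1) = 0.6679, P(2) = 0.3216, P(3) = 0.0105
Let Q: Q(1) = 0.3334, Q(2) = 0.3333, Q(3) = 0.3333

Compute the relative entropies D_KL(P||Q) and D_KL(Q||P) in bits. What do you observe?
D_KL(P||Q) = 0.6005 bits, D_KL(Q||P) = 1.3456 bits. The two directions give different values (D_KL(Q||P) exceeds D_KL(P||Q) by 0.7451 bits): KL divergence is asymmetric.

D_KL(P||Q) = Σ P(x) log₂(P(x)/Q(x))

Computing term by term:
  P(1)·log₂(P(1)/Q(1)) = 0.6679·log₂(0.6679/0.3334) = 0.66949
  P(2)·log₂(P(2)/Q(2)) = 0.3216·log₂(0.3216/0.3333) = -0.01658
  P(3)·log₂(P(3)/Q(3)) = 0.0105·log₂(0.0105/0.3333) = -0.05238

D_KL(P||Q) = 0.66949 - 0.01658 - 0.05238 = 0.60053 ≈ 0.6005 bits

D_KL(Q||P) = Σ Q(x) log₂(Q(x)/P(x))

Computing term by term:
  Q(1)·log₂(Q(1)/P(1)) = 0.3334·log₂(0.3334/0.6679) = -0.33419
  Q(2)·log₂(Q(2)/P(2)) = 0.3333·log₂(0.3333/0.3216) = 0.01718
  Q(3)·log₂(Q(3)/P(3)) = 0.3333·log₂(0.3333/0.0105) = 1.66262

D_KL(Q||P) = -0.33419 + 0.01718 + 1.66262 = 1.34561 ≈ 1.3456 bits

These are NOT equal (difference: 0.7451 bits). KL divergence is asymmetric: D_KL(P||Q) ≠ D_KL(Q||P) in general.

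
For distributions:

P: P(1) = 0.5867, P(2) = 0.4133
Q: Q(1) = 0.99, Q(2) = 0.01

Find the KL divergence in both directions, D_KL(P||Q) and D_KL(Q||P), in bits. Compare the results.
D_KL(P||Q) = 1.7762 bits, D_KL(Q||P) = 0.6936 bits. D_KL(P||Q) is larger than D_KL(Q||P) by 1.0826 bits; the two directions differ.

D_KL(P||Q) = Σ P(x) log₂(P(x)/Q(x))

Computing term by term:
  P(1)·log₂(P(1)/Q(1)) = 0.5867·log₂(0.5867/0.99) = -0.44284
  P(2)·log₂(P(2)/Q(2)) = 0.4133·log₂(0.4133/0.01) = 2.21906

D_KL(P||Q) = -0.44284 + 2.21906 = 1.77622 ≈ 1.7762 bits

D_KL(Q||P) = Σ Q(x) log₂(Q(x)/P(x))

Computing term by term:
  Q(1)·log₂(Q(1)/P(1)) = 0.99·log₂(0.99/0.5867) = 0.74726
  Q(2)·log₂(Q(2)/P(2)) = 0.01·log₂(0.01/0.4133) = -0.05369

D_KL(Q||P) = 0.74726 - 0.05369 = 0.69357 ≈ 0.6936 bits

These are NOT equal (difference: 1.0826 bits). KL divergence is asymmetric: D_KL(P||Q) ≠ D_KL(Q||P) in general.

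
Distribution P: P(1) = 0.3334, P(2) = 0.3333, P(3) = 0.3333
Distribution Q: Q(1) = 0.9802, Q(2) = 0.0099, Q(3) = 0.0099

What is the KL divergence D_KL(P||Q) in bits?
2.8631 bits

D_KL(P||Q) = Σ P(x) log₂(P(x)/Q(x))

Computing term by term:
  P(1)·log₂(P(1)/Q(1)) = 0.3334·log₂(0.3334/0.9802) = -0.51871
  P(2)·log₂(P(2)/Q(2)) = 0.3333·log₂(0.3333/0.0099) = 1.69091
  P(3)·log₂(P(3)/Q(3)) = 0.3333·log₂(0.3333/0.0099) = 1.69091

D_KL(P||Q) = -0.51871 + 1.69091 + 1.69091 = 2.86311 ≈ 2.8631 bits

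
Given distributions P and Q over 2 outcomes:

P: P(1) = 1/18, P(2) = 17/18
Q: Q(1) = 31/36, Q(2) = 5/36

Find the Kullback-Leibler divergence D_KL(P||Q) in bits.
2.3922 bits

D_KL(P||Q) = Σ P(x) log₂(P(x)/Q(x))

Computing term by term:
  P(1)·log₂(P(1)/Q(1)) = (1/18)·log₂((1/18)/(31/36)) = -0.21968
  P(2)·log₂(P(2)/Q(2)) = (17/18)·log₂((17/18)/(5/36)) = 2.61189

D_KL(P||Q) = -0.21968 + 2.61189 = 2.39221 ≈ 2.3922 bits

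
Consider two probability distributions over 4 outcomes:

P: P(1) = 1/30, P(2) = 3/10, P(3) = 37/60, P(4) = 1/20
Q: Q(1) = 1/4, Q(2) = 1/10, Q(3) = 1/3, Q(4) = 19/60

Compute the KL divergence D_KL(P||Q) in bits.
0.7928 bits

D_KL(P||Q) = Σ P(x) log₂(P(x)/Q(x))

Computing term by term:
  P(1)·log₂(P(1)/Q(1)) = (1/30)·log₂((1/30)/(1/4)) = -0.09690
  P(2)·log₂(P(2)/Q(2)) = (3/10)·log₂((3/10)/(1/10)) = 0.47549
  P(3)·log₂(P(3)/Q(3)) = (37/60)·log₂((37/60)/(1/3)) = 0.54731
  P(4)·log₂(P(4)/Q(4)) = (1/20)·log₂((1/20)/(19/60)) = -0.13315

D_KL(P||Q) = -0.09690 + 0.47549 + 0.54731 - 0.13315 = 0.79275 ≈ 0.7928 bits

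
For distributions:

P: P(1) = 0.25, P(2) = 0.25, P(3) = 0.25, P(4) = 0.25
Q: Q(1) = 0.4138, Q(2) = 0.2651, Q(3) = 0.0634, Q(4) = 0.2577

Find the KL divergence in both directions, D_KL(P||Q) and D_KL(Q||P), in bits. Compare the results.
D_KL(P||Q) = 0.2810 bits, D_KL(Q||P) = 0.2091 bits. D_KL(P||Q) is larger than D_KL(Q||P) by 0.0719 bits; the two directions differ.

D_KL(P||Q) = Σ P(x) log₂(P(x)/Q(x))

Computing term by term:
  P(1)·log₂(P(1)/Q(1)) = 0.25·log₂(0.25/0.4138) = -0.18175
  P(2)·log₂(P(2)/Q(2)) = 0.25·log₂(0.25/0.2651) = -0.02115
  P(3)·log₂(P(3)/Q(3)) = 0.25·log₂(0.25/0.0634) = 0.49484
  P(4)·log₂(P(4)/Q(4)) = 0.25·log₂(0.25/0.2577) = -0.01094

D_KL(P||Q) = -0.18175 - 0.02115 + 0.49484 - 0.01094 = 0.28100 ≈ 0.2810 bits

D_KL(Q||P) = Σ Q(x) log₂(Q(x)/P(x))

Computing term by term:
  Q(1)·log₂(Q(1)/P(1)) = 0.4138·log₂(0.4138/0.25) = 0.30083
  Q(2)·log₂(Q(2)/P(2)) = 0.2651·log₂(0.2651/0.25) = 0.02243
  Q(3)·log₂(Q(3)/P(3)) = 0.0634·log₂(0.0634/0.25) = -0.12549
  Q(4)·log₂(Q(4)/P(4)) = 0.2577·log₂(0.2577/0.25) = 0.01128

D_KL(Q||P) = 0.30083 + 0.02243 - 0.12549 + 0.01128 = 0.20905 ≈ 0.2091 bits

These are NOT equal (difference: 0.0719 bits). KL divergence is asymmetric: D_KL(P||Q) ≠ D_KL(Q||P) in general.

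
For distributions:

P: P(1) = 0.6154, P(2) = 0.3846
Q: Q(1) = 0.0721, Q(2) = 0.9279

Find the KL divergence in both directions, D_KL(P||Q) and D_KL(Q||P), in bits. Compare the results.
D_KL(P||Q) = 1.4150 bits, D_KL(Q||P) = 0.9560 bits. D_KL(P||Q) is larger than D_KL(Q||P) by 0.4590 bits; the two directions differ.

D_KL(P||Q) = Σ P(x) log₂(P(x)/Q(x))

Computing term by term:
  P(1)·log₂(P(1)/Q(1)) = 0.6154·log₂(0.6154/0.0721) = 1.90371
  P(2)·log₂(P(2)/Q(2)) = 0.3846·log₂(0.3846/0.9279) = -0.48868

D_KL(P||Q) = 1.90371 - 0.48868 = 1.41503 ≈ 1.4150 bits

D_KL(Q||P) = Σ Q(x) log₂(Q(x)/P(x))

Computing term by term:
  Q(1)·log₂(Q(1)/P(1)) = 0.0721·log₂(0.0721/0.6154) = -0.22304
  Q(2)·log₂(Q(2)/P(2)) = 0.9279·log₂(0.9279/0.3846) = 1.17900

D_KL(Q||P) = -0.22304 + 1.17900 = 0.95596 ≈ 0.9560 bits

These are NOT equal (difference: 0.4590 bits). KL divergence is asymmetric: D_KL(P||Q) ≠ D_KL(Q||P) in general.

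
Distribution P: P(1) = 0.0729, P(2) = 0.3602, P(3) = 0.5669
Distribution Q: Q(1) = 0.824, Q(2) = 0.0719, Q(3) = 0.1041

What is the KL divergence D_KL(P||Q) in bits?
1.9685 bits

D_KL(P||Q) = Σ P(x) log₂(P(x)/Q(x))

Computing term by term:
  P(1)·log₂(P(1)/Q(1)) = 0.0729·log₂(0.0729/0.824) = -0.25505
  P(2)·log₂(P(2)/Q(2)) = 0.3602·log₂(0.3602/0.0719) = 0.83737
  P(3)·log₂(P(3)/Q(3)) = 0.5669·log₂(0.5669/0.1041) = 1.38614

D_KL(P||Q) = -0.25505 + 0.83737 + 1.38614 = 1.96846 ≈ 1.9685 bits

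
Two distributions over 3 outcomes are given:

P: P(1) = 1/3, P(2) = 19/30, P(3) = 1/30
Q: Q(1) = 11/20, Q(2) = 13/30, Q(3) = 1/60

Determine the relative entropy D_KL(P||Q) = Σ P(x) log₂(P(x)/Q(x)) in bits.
0.1393 bits

D_KL(P||Q) = Σ P(x) log₂(P(x)/Q(x))

Computing term by term:
  P(1)·log₂(P(1)/Q(1)) = (1/3)·log₂((1/3)/(11/20)) = -0.24082
  P(2)·log₂(P(2)/Q(2)) = (19/30)·log₂((19/30)/(13/30)) = 0.34674
  P(3)·log₂(P(3)/Q(3)) = (1/30)·log₂((1/30)/(1/60)) = 0.03333

D_KL(P||Q) = -0.24082 + 0.34674 + 0.03333 = 0.13925 ≈ 0.1393 bits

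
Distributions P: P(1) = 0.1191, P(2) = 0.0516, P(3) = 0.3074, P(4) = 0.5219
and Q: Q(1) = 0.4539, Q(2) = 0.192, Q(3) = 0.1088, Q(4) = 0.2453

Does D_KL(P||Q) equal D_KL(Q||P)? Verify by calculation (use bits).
D_KL(P||Q) = 0.7014 bits, D_KL(Q||P) = 0.8099 bits. No — D_KL(P||Q) ≠ D_KL(Q||P) for this pair.

D_KL(P||Q) = Σ P(x) log₂(P(x)/Q(x))

Computing term by term:
  P(1)·log₂(P(1)/Q(1)) = 0.1191·log₂(0.1191/0.4539) = -0.22989
  P(2)·log₂(P(2)/Q(2)) = 0.0516·log₂(0.0516/0.192) = -0.09782
  P(3)·log₂(P(3)/Q(3)) = 0.3074·log₂(0.3074/0.1088) = 0.46062
  P(4)·log₂(P(4)/Q(4)) = 0.5219·log₂(0.5219/0.2453) = 0.56847

D_KL(P||Q) = -0.22989 - 0.09782 + 0.46062 + 0.56847 = 0.70138 ≈ 0.7014 bits

D_KL(Q||P) = Σ Q(x) log₂(Q(x)/P(x))

Computing term by term:
  Q(1)·log₂(Q(1)/P(1)) = 0.4539·log₂(0.4539/0.1191) = 0.87612
  Q(2)·log₂(Q(2)/P(2)) = 0.192·log₂(0.192/0.0516) = 0.36397
  Q(3)·log₂(Q(3)/P(3)) = 0.1088·log₂(0.1088/0.3074) = -0.16303
  Q(4)·log₂(Q(4)/P(4)) = 0.2453·log₂(0.2453/0.5219) = -0.26719

D_KL(Q||P) = 0.87612 + 0.36397 - 0.16303 - 0.26719 = 0.80987 ≈ 0.8099 bits

These are NOT equal (difference: 0.1085 bits). KL divergence is asymmetric: D_KL(P||Q) ≠ D_KL(Q||P) in general.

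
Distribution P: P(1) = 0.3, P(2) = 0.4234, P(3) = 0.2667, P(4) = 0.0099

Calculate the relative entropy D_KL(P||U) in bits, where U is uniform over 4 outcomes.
0.3795 bits

U(i) = 1/4 for all i

D_KL(P||U) = Σ P(x) log₂(P(x) / (1/4))
           = Σ P(x) log₂(P(x)) + log₂(4)
           = log₂(4) - H(P)

H(P) = -Σ P(x) log₂(P(x)):
  -P(1)·log₂(P(1)) = -(0.3)·log₂(0.3) = 0.52109
  -P(2)·log₂(P(2)) = -(0.4234)·log₂(0.4234) = 0.52498
  -P(3)·log₂(P(3)) = -(0.2667)·log₂(0.2667) = 0.50852
  -P(4)·log₂(P(4)) = -(0.0099)·log₂(0.0099) = 0.06592
H(P) = 0.52109 + 0.52498 + 0.50852 + 0.06592 = 1.62051 bits

log₂(4) = 2.00000 bits

D_KL(P||U) = 2.00000 - 1.62051 = 0.37949 ≈ 0.3795 bits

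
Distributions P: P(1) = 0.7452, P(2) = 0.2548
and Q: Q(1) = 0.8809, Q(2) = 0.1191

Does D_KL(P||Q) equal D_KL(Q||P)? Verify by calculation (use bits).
D_KL(P||Q) = 0.0997 bits, D_KL(Q||P) = 0.0819 bits. No — D_KL(P||Q) ≠ D_KL(Q||P) for this pair.

D_KL(P||Q) = Σ P(x) log₂(P(x)/Q(x))

Computing term by term:
  P(1)·log₂(P(1)/Q(1)) = 0.7452·log₂(0.7452/0.8809) = -0.17985
  P(2)·log₂(P(2)/Q(2)) = 0.2548·log₂(0.2548/0.1191) = 0.27956

D_KL(P||Q) = -0.17985 + 0.27956 = 0.09971 ≈ 0.0997 bits

D_KL(Q||P) = Σ Q(x) log₂(Q(x)/P(x))

Computing term by term:
  Q(1)·log₂(Q(1)/P(1)) = 0.8809·log₂(0.8809/0.7452) = 0.21261
  Q(2)·log₂(Q(2)/P(2)) = 0.1191·log₂(0.1191/0.2548) = -0.13068

D_KL(Q||P) = 0.21261 - 0.13068 = 0.08193 ≈ 0.0819 bits

These are NOT equal (difference: 0.0178 bits). KL divergence is asymmetric: D_KL(P||Q) ≠ D_KL(Q||P) in general.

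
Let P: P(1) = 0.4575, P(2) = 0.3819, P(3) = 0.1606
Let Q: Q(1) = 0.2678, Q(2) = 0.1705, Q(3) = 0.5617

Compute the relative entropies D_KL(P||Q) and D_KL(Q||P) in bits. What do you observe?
D_KL(P||Q) = 0.5077 bits, D_KL(Q||P) = 0.6093 bits. The two directions give different values (D_KL(Q||P) exceeds D_KL(P||Q) by 0.1016 bits): KL divergence is asymmetric.

D_KL(P||Q) = Σ P(x) log₂(P(x)/Q(x))

Computing term by term:
  P(1)·log₂(P(1)/Q(1)) = 0.4575·log₂(0.4575/0.2678) = 0.35347
  P(2)·log₂(P(2)/Q(2)) = 0.3819·log₂(0.3819/0.1705) = 0.44431
  P(3)·log₂(P(3)/Q(3)) = 0.1606·log₂(0.1606/0.5617) = -0.29010

D_KL(P||Q) = 0.35347 + 0.44431 - 0.29010 = 0.50768 ≈ 0.5077 bits

D_KL(Q||P) = Σ Q(x) log₂(Q(x)/P(x))

Computing term by term:
  Q(1)·log₂(Q(1)/P(1)) = 0.2678·log₂(0.2678/0.4575) = -0.20691
  Q(2)·log₂(Q(2)/P(2)) = 0.1705·log₂(0.1705/0.3819) = -0.19836
  Q(3)·log₂(Q(3)/P(3)) = 0.5617·log₂(0.5617/0.1606) = 1.01461

D_KL(Q||P) = -0.20691 - 0.19836 + 1.01461 = 0.60934 ≈ 0.6093 bits

These are NOT equal (difference: 0.1016 bits). KL divergence is asymmetric: D_KL(P||Q) ≠ D_KL(Q||P) in general.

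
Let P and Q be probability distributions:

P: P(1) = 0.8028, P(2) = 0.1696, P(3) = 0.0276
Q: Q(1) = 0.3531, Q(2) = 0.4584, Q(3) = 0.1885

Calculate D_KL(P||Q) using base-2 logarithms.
0.6315 bits

D_KL(P||Q) = Σ P(x) log₂(P(x)/Q(x))

Computing term by term:
  P(1)·log₂(P(1)/Q(1)) = 0.8028·log₂(0.8028/0.3531) = 0.95129
  P(2)·log₂(P(2)/Q(2)) = 0.1696·log₂(0.1696/0.4584) = -0.24329
  P(3)·log₂(P(3)/Q(3)) = 0.0276·log₂(0.0276/0.1885) = -0.07650

D_KL(P||Q) = 0.95129 - 0.24329 - 0.07650 = 0.63150 ≈ 0.6315 bits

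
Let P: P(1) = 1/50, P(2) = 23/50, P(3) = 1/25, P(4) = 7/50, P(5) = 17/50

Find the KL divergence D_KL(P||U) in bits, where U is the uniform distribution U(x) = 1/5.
0.5817 bits

U(i) = 1/5 for all i

D_KL(P||U) = Σ P(x) log₂(P(x) / (1/5))
           = Σ P(x) log₂(P(x)) + log₂(5)
           = log₂(5) - H(P)

H(P) = -Σ P(x) log₂(P(x)):
  -P(1)·log₂(P(1)) = -(1/50)·log₂(1/50) = 0.11288
  -P(2)·log₂(P(2)) = -(23/50)·log₂(23/50) = 0.51534
  -P(3)·log₂(P(3)) = -(1/25)·log₂(1/25) = 0.18575
  -P(4)·log₂(P(4)) = -(7/50)·log₂(7/50) = 0.39711
  -P(5)·log₂(P(5)) = -(17/50)·log₂(17/50) = 0.52917
H(P) = 0.11288 + 0.51534 + 0.18575 + 0.39711 + 0.52917 = 1.74025 bits

log₂(5) = 2.32193 bits

D_KL(P||U) = 2.32193 - 1.74025 = 0.58168 ≈ 0.5817 bits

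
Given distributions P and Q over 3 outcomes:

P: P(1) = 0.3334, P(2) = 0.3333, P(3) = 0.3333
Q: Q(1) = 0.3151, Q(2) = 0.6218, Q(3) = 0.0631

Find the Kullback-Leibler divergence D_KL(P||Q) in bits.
0.5276 bits

D_KL(P||Q) = Σ P(x) log₂(P(x)/Q(x))

Computing term by term:
  P(1)·log₂(P(1)/Q(1)) = 0.3334·log₂(0.3334/0.3151) = 0.02715
  P(2)·log₂(P(2)/Q(2)) = 0.3333·log₂(0.3333/0.6218) = -0.29985
  P(3)·log₂(P(3)/Q(3)) = 0.3333·log₂(0.3333/0.0631) = 0.80029

D_KL(P||Q) = 0.02715 - 0.29985 + 0.80029 = 0.52759 ≈ 0.5276 bits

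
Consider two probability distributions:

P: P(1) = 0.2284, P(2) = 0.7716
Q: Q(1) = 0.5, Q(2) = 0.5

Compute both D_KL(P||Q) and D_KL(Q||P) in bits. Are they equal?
D_KL(P||Q) = 0.2248 bits, D_KL(Q||P) = 0.2522 bits. No, they are not equal.

D_KL(P||Q) = Σ P(x) log₂(P(x)/Q(x))

Computing term by term:
  P(1)·log₂(P(1)/Q(1)) = 0.2284·log₂(0.2284/0.5) = -0.25818
  P(2)·log₂(P(2)/Q(2)) = 0.7716·log₂(0.7716/0.5) = 0.48296

D_KL(P||Q) = -0.25818 + 0.48296 = 0.22478 ≈ 0.2248 bits

D_KL(Q||P) = Σ Q(x) log₂(Q(x)/P(x))

Computing term by term:
  Q(1)·log₂(Q(1)/P(1)) = 0.5·log₂(0.5/0.2284) = 0.56518
  Q(2)·log₂(Q(2)/P(2)) = 0.5·log₂(0.5/0.7716) = -0.31296

D_KL(Q||P) = 0.56518 - 0.31296 = 0.25222 ≈ 0.2522 bits

These are NOT equal (difference: 0.0274 bits). KL divergence is asymmetric: D_KL(P||Q) ≠ D_KL(Q||P) in general.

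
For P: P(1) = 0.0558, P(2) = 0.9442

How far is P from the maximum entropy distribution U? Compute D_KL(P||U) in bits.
0.6895 bits

U(i) = 1/2 for all i

D_KL(P||U) = Σ P(x) log₂(P(x) / (1/2))
           = Σ P(x) log₂(P(x)) + log₂(2)
           = log₂(2) - H(P)

H(P) = -Σ P(x) log₂(P(x)):
  -P(1)·log₂(P(1)) = -(0.0558)·log₂(0.0558) = 0.23233
  -P(2)·log₂(P(2)) = -(0.9442)·log₂(0.9442) = 0.07821
H(P) = 0.23233 + 0.07821 = 0.31054 bits

log₂(2) = 1.00000 bits

D_KL(P||U) = 1.00000 - 0.31054 = 0.68946 ≈ 0.6895 bits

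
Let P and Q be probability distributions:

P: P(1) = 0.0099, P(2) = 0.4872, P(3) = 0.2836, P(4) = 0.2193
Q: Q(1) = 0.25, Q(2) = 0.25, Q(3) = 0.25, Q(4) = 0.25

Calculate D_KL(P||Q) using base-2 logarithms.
0.4330 bits

D_KL(P||Q) = Σ P(x) log₂(P(x)/Q(x))

Computing term by term:
  P(1)·log₂(P(1)/Q(1)) = 0.0099·log₂(0.0099/0.25) = -0.04612
  P(2)·log₂(P(2)/Q(2)) = 0.4872·log₂(0.4872/0.25) = 0.46897
  P(3)·log₂(P(3)/Q(3)) = 0.2836·log₂(0.2836/0.25) = 0.05160
  P(4)·log₂(P(4)/Q(4)) = 0.2193·log₂(0.2193/0.25) = -0.04145

D_KL(P||Q) = -0.04612 + 0.46897 + 0.05160 - 0.04145 = 0.43300 ≈ 0.4330 bits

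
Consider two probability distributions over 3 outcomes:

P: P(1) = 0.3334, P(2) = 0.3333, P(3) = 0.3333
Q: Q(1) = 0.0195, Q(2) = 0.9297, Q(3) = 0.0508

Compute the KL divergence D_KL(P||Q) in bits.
1.7768 bits

D_KL(P||Q) = Σ P(x) log₂(P(x)/Q(x))

Computing term by term:
  P(1)·log₂(P(1)/Q(1)) = 0.3334·log₂(0.3334/0.0195) = 1.36551
  P(2)·log₂(P(2)/Q(2)) = 0.3333·log₂(0.3333/0.9297) = -0.49327
  P(3)·log₂(P(3)/Q(3)) = 0.3333·log₂(0.3333/0.0508) = 0.90455

D_KL(P||Q) = 1.36551 - 0.49327 + 0.90455 = 1.77679 ≈ 1.7768 bits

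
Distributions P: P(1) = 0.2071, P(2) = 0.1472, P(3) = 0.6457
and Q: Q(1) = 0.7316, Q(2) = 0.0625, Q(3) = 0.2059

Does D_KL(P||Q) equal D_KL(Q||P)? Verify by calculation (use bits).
D_KL(P||Q) = 0.8696 bits, D_KL(Q||P) = 0.9153 bits. No — D_KL(P||Q) ≠ D_KL(Q||P) for this pair.

D_KL(P||Q) = Σ P(x) log₂(P(x)/Q(x))

Computing term by term:
  P(1)·log₂(P(1)/Q(1)) = 0.2071·log₂(0.2071/0.7316) = -0.37707
  P(2)·log₂(P(2)/Q(2)) = 0.1472·log₂(0.1472/0.0625) = 0.18192
  P(3)·log₂(P(3)/Q(3)) = 0.6457·log₂(0.6457/0.2059) = 1.06471

D_KL(P||Q) = -0.37707 + 0.18192 + 1.06471 = 0.86956 ≈ 0.8696 bits

D_KL(Q||P) = Σ Q(x) log₂(Q(x)/P(x))

Computing term by term:
  Q(1)·log₂(Q(1)/P(1)) = 0.7316·log₂(0.7316/0.2071) = 1.33204
  Q(2)·log₂(Q(2)/P(2)) = 0.0625·log₂(0.0625/0.1472) = -0.07724
  Q(3)·log₂(Q(3)/P(3)) = 0.2059·log₂(0.2059/0.6457) = -0.33951

D_KL(Q||P) = 1.33204 - 0.07724 - 0.33951 = 0.91529 ≈ 0.9153 bits

These are NOT equal (difference: 0.0457 bits). KL divergence is asymmetric: D_KL(P||Q) ≠ D_KL(Q||P) in general.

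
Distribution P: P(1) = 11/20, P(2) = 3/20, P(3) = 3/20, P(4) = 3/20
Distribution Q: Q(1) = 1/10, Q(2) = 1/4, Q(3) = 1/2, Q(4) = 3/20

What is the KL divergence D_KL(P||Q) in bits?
0.9816 bits

D_KL(P||Q) = Σ P(x) log₂(P(x)/Q(x))

Computing term by term:
  P(1)·log₂(P(1)/Q(1)) = (11/20)·log₂((11/20)/(1/10)) = 1.35269
  P(2)·log₂(P(2)/Q(2)) = (3/20)·log₂((3/20)/(1/4)) = -0.11054
  P(3)·log₂(P(3)/Q(3)) = (3/20)·log₂((3/20)/(1/2)) = -0.26054
  P(4)·log₂(P(4)/Q(4)) = (3/20)·log₂((3/20)/(3/20)) = 0.00000

D_KL(P||Q) = 1.35269 - 0.11054 - 0.26054 + 0.00000 = 0.98161 ≈ 0.9816 bits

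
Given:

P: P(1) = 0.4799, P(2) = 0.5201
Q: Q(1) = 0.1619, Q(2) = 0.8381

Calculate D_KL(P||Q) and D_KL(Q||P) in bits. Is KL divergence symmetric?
D_KL(P||Q) = 0.3943 bits, D_KL(Q||P) = 0.3231 bits. No, KL divergence is not symmetric.

D_KL(P||Q) = Σ P(x) log₂(P(x)/Q(x))

Computing term by term:
  P(1)·log₂(P(1)/Q(1)) = 0.4799·log₂(0.4799/0.1619) = 0.75231
  P(2)·log₂(P(2)/Q(2)) = 0.5201·log₂(0.5201/0.8381) = -0.35800

D_KL(P||Q) = 0.75231 - 0.35800 = 0.39431 ≈ 0.3943 bits

D_KL(Q||P) = Σ Q(x) log₂(Q(x)/P(x))

Computing term by term:
  Q(1)·log₂(Q(1)/P(1)) = 0.1619·log₂(0.1619/0.4799) = -0.25380
  Q(2)·log₂(Q(2)/P(2)) = 0.8381·log₂(0.8381/0.5201) = 0.57689

D_KL(Q||P) = -0.25380 + 0.57689 = 0.32309 ≈ 0.3231 bits

These are NOT equal (difference: 0.0712 bits). KL divergence is asymmetric: D_KL(P||Q) ≠ D_KL(Q||P) in general.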